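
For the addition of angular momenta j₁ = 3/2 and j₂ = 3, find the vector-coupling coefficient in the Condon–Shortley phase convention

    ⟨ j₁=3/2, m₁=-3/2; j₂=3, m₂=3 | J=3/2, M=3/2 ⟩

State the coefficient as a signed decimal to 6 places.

−√(4/7) = -0.755929

triangle: 3!×0!×3!/7! = 36/5040
(j±m)!: 0!×3!×6!×0!×3!×0! = 25920
prefactor² = (2J+1)×Δ×N² = 5184/7
  k=3: −1/(3!×0!×0!×3!×0!×0!) = -1/36
Σ = -1/36  ⇒  CG² = 5184/7×(-1/36)² = 4/7
CG = −√(4/7) = -0.755929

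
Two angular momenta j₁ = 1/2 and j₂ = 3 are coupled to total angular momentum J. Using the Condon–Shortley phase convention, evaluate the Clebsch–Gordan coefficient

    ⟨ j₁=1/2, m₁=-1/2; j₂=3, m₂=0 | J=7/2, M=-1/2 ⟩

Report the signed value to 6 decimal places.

triangle: 0!×1!×6!/8! = 720/40320
(j±m)!: 0!×1!×3!×3!×3!×4! = 5184
prefactor² = (2J+1)×Δ×N² = 5184/7
  k=0: +1/(0!×0!×1!×3!×0!×3!) = 1/36
Σ = 1/36  ⇒  CG² = 5184/7×1/36² = 4/7
CG = +√(4/7) = +0.755929

+0.755929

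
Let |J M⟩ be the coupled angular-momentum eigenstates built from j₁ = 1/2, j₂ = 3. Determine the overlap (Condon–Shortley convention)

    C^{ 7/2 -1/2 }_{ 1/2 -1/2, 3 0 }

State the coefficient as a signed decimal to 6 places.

+0.755929

triangle: 0!·1!·6!/8! = 720/40320
(j±m)!: 0!·1!·3!·3!·3!·4! = 5184
prefactor² = (2J+1)·Δ·N² = 5184/7
  k=0: +1/(0!·0!·1!·3!·0!·3!) = 1/36
Σ = 1/36  ⇒  CG² = 5184/7·1/36² = 4/7
CG = +√(4/7) = +0.755929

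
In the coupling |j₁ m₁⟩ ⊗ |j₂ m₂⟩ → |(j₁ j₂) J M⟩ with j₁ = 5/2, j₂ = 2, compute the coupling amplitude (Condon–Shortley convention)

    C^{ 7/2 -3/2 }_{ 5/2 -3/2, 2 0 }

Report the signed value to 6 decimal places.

j₁+j₂−J=1  J+j₁−j₂=4  J−j₁+j₂=3  j₁+j₂+J+1=9
(j₁±m₁, j₂±m₂, J±M) = (1,4,2,2,2,5)
P² = 512/7
sum k=0..1:
  [0] +1/48 = 1/48
  [1] −1/12 = -1/12
S = -1/16
C² = P²·S² = 2/7 ; C = -0.534522

−√(2/7) ≈ -0.534522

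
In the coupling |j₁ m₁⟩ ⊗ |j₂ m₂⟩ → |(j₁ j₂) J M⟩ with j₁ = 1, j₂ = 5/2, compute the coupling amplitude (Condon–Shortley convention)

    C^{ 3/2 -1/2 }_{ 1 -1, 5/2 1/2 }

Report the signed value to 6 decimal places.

+0.447214  (= +√(1/5))

j₁+j₂−J=2  J+j₁−j₂=0  J−j₁+j₂=3  j₁+j₂+J+1=6
(j₁±m₁, j₂±m₂, J±M) = (0,2,3,2,1,2)
P² = 16/5
sum k=2..2:
  [2] +1/4 = 1/4
S = 1/4
C² = P²·S² = 1/5 ; C = +0.447214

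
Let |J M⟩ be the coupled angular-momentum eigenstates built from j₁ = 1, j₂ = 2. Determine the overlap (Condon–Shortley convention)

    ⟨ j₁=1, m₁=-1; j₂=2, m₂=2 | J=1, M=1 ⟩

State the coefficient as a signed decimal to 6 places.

√[3·2!0!2!/5! · 0!2!4!0!2!0!] = √(48/5)
  +(−1)^2/∏(2,0,0,2,0,0)! = 1/4  (running 1/4)
⟨..|..⟩ = √(48/5)·(1/4) = +0.774597

+0.774597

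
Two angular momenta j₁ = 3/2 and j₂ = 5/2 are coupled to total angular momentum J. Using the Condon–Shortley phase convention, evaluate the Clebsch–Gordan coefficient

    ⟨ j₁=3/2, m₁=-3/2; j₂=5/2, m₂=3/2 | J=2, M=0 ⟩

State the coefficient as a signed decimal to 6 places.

triangle: 2!*1!*3!/7! = 12/5040
(j±m)!: 0!*3!*4!*1!*2!*2! = 576
prefactor² = (2J+1)*Δ*N² = 48/7
  k=2: +1/(2!*0!*1!*2!*0!*1!) = 1/4
Σ = 1/4  ⇒  CG² = 48/7*1/4² = 3/7
CG = +√(3/7) = +0.654654

+√(3/7) = +0.654654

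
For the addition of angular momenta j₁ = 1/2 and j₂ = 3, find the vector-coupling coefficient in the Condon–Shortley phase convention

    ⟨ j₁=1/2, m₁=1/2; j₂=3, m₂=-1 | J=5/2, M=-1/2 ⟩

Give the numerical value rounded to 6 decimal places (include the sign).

j₁+j₂−J=1  J+j₁−j₂=0  J−j₁+j₂=5  j₁+j₂+J+1=7
(j₁±m₁, j₂±m₂, J±M) = (1,0,2,4,2,3)
P² = 576/7
sum k=0..0:
  [0] +1/12 = 1/12
S = 1/12
C² = P²·S² = 4/7 ; C = +0.755929

+0.755929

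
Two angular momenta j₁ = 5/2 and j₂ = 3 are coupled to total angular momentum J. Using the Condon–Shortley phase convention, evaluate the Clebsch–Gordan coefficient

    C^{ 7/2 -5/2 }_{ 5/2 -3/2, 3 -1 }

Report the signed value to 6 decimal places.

−√(10/63) = -0.398410

triangle: 2!·3!·4!/10! = 288/3628800
(j±m)!: 1!·4!·2!·4!·1!·6! = 829440
prefactor² = (2J+1)·Δ·N² = 18432/35
  k=1: −1/(1!·1!·3!·1!·0!·3!) = -1/36
  k=2: +1/(2!·0!·2!·0!·1!·4!) = 1/96
Σ = -5/288  ⇒  CG² = 18432/35·(-5/288)² = 10/63
CG = −√(10/63) = -0.398410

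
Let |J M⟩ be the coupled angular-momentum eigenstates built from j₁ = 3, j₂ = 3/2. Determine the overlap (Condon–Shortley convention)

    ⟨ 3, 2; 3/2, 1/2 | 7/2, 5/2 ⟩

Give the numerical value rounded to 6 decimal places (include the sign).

triangle: 1!·5!·2!/9! = 240/362880
(j±m)!: 5!·1!·2!·1!·6!·1! = 172800
prefactor² = (2J+1)·Δ·N² = 6400/7
  k=0: +1/(0!·1!·1!·2!·4!·0!) = 1/48
  k=1: −1/(1!·0!·0!·1!·5!·1!) = -1/120
Σ = 1/80  ⇒  CG² = 6400/7·1/80² = 1/7
CG = +√(1/7) = +0.377964

+0.377964  (= +√(1/7))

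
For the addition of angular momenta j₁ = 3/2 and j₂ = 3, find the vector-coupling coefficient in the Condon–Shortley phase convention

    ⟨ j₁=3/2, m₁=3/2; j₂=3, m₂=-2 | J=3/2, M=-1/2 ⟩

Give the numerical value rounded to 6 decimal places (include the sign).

+√(2/7) = +0.534522

√[4·3!0!3!/7! · 3!0!1!5!1!2!] = √(288/7)
  +(−1)^0/∏(0,3,0,1,0,2)! = 1/12  (running 1/12)
⟨..|..⟩ = √(288/7)·(1/12) = +0.534522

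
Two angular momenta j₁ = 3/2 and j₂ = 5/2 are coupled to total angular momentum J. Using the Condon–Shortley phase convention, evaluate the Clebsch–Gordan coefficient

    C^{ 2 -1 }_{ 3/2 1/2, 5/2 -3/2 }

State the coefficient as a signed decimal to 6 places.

+0.154303  (= +√(1/42))

triangle: 2!×1!×3!/7! = 12/5040
(j±m)!: 2!×1!×1!×4!×1!×3! = 288
prefactor² = (2J+1)×Δ×N² = 24/7
  k=0: +1/(0!×2!×1!×1!×0!×2!) = 1/4
  k=1: −1/(1!×1!×0!×0!×1!×3!) = -1/6
Σ = 1/12  ⇒  CG² = 24/7×1/12² = 1/42
CG = +√(1/42) = +0.154303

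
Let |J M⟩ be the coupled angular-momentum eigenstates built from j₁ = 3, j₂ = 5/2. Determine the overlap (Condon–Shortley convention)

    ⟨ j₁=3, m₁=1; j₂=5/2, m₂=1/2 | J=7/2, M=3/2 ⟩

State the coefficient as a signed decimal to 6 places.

-0.487950

triangle: 2!×4!×3!/10! = 288/3628800
(j±m)!: 4!×2!×3!×2!×5!×2! = 138240
prefactor² = (2J+1)×Δ×N² = 3072/35
  k=0: +1/(0!×2!×2!×3!×2!×0!) = 1/48
  k=1: −1/(1!×1!×1!×2!×3!×1!) = -1/12
  k=2: +1/(2!×0!×0!×1!×4!×2!) = 1/96
Σ = -5/96  ⇒  CG² = 3072/35×(-5/96)² = 5/21
CG = −√(5/21) = -0.487950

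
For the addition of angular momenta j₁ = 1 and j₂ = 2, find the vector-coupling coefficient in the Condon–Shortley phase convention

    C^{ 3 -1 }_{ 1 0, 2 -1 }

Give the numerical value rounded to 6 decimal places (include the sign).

+0.730297

√[7·0!2!4!/7! · 1!1!1!3!2!4!] = √(96/5)
  +(−1)^0/∏(0,0,1,1,1,3)! = 1/6  (running 1/6)
⟨..|..⟩ = √(96/5)·(1/6) = +0.730297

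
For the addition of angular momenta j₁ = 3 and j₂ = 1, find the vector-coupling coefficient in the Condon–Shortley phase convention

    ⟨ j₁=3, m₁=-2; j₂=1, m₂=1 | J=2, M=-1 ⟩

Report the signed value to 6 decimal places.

+√(10/21) = +0.690066

triangle: 2!·4!·0!/7! = 48/5040
(j±m)!: 1!·5!·2!·0!·1!·3! = 1440
prefactor² = (2J+1)·Δ·N² = 480/7
  k=2: +1/(2!·0!·3!·0!·1!·0!) = 1/12
Σ = 1/12  ⇒  CG² = 480/7·1/12² = 10/21
CG = +√(10/21) = +0.690066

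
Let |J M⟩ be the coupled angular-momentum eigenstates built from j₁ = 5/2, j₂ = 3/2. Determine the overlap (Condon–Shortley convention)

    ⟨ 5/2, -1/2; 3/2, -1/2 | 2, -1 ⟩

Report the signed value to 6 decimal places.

j₁+j₂−J=2  J+j₁−j₂=3  J−j₁+j₂=1  j₁+j₂+J+1=7
(j₁±m₁, j₂±m₂, J±M) = (2,3,1,2,1,3)
P² = 12/7
sum k=0..1:
  [0] +1/12 = 1/12
  [1] −1/2 = -1/2
S = -5/12
C² = P²·S² = 25/84 ; C = -0.545545

−√(25/84) ≈ -0.545545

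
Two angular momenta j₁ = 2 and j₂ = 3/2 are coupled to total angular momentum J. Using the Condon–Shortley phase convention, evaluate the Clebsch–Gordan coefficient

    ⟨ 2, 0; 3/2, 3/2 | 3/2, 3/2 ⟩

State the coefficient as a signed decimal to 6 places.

√[4·2!2!1!/6! · 2!2!3!0!3!0!] = √(16/5)
  +(−1)^2/∏(2,0,0,1,2,0)! = 1/4  (running 1/4)
⟨..|..⟩ = √(16/5)·(1/4) = +0.447214

+√(1/5) ≈ +0.447214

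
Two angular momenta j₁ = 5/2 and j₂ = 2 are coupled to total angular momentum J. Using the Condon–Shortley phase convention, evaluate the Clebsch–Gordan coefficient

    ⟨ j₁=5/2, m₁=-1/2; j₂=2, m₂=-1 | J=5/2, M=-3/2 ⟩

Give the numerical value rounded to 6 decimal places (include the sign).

triangle: 2!*3!*2!/8! = 24/40320
(j±m)!: 2!*3!*1!*3!*1!*4! = 1728
prefactor² = (2J+1)*Δ*N² = 216/35
  k=0: +1/(0!*2!*3!*1!*0!*1!) = 1/12
  k=1: −1/(1!*1!*2!*0!*1!*2!) = -1/4
Σ = -1/6  ⇒  CG² = 216/35*(-1/6)² = 6/35
CG = −√(6/35) = -0.414039

−√(6/35) ≈ -0.414039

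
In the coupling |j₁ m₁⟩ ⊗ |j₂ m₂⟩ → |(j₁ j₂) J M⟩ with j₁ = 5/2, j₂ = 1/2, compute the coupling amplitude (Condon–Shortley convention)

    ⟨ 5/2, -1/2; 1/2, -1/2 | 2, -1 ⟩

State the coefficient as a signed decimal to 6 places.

triangle: 1!·4!·0!/6! = 24/720
(j±m)!: 2!·3!·0!·1!·1!·3! = 72
prefactor² = (2J+1)·Δ·N² = 12
  k=0: +1/(0!·1!·3!·0!·1!·0!) = 1/6
Σ = 1/6  ⇒  CG² = 12·1/6² = 1/3
CG = +√(1/3) = +0.577350

+√(1/3) ≈ +0.577350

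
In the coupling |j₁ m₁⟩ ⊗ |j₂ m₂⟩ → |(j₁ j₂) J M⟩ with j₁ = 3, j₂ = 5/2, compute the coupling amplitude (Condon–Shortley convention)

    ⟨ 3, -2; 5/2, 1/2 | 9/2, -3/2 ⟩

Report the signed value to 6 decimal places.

−√(169/462) ≈ -0.604815

triangle: 1!×5!×4!/11! = 2880/39916800
(j±m)!: 1!×5!×3!×2!×3!×6! = 6220800
prefactor² = (2J+1)×Δ×N² = 345600/77
  k=0: +1/(0!×1!×5!×3!×0!×1!) = 1/720
  k=1: −1/(1!×0!×4!×2!×1!×2!) = -1/96
Σ = -13/1440  ⇒  CG² = 345600/77×(-13/1440)² = 169/462
CG = −√(169/462) = -0.604815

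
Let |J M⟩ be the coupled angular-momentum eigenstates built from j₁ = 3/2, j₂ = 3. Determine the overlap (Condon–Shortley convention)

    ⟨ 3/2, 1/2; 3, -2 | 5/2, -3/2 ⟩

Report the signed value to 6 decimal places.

j₁+j₂−J=2  J+j₁−j₂=1  J−j₁+j₂=4  j₁+j₂+J+1=8
(j₁±m₁, j₂±m₂, J±M) = (2,1,1,5,1,4)
P² = 288/7
sum k=0..1:
  [0] +1/12 = 1/12
  [1] −1/24 = -1/24
S = 1/24
C² = P²·S² = 1/14 ; C = +0.267261

+√(1/14) ≈ +0.267261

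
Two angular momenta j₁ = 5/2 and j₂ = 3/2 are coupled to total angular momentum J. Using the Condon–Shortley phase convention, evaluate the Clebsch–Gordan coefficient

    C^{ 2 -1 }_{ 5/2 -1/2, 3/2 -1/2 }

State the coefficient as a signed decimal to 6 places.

-0.545545  (= −√(25/84))

√[5·2!3!1!/7! · 2!3!1!2!1!3!] = √(12/7)
  +(−1)^0/∏(0,2,3,1,0,0)! = 1/12  (running 1/12)
  +(−1)^1/∏(1,1,2,0,1,1)! = -1/2  (running -5/12)
⟨..|..⟩ = √(12/7)·(-5/12) = -0.545545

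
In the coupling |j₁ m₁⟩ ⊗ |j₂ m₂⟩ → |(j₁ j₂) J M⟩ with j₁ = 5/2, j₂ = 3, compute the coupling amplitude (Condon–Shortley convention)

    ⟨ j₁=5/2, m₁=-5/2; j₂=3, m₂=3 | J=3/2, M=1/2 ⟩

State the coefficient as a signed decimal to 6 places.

triangle: 4!*1!*2!/8! = 48/40320
(j±m)!: 0!*5!*6!*0!*2!*1! = 172800
prefactor² = (2J+1)*Δ*N² = 5760/7
  k=4: +1/(4!*0!*1!*2!*0!*0!) = 1/48
Σ = 1/48  ⇒  CG² = 5760/7*1/48² = 5/14
CG = +√(5/14) = +0.597614

+0.597614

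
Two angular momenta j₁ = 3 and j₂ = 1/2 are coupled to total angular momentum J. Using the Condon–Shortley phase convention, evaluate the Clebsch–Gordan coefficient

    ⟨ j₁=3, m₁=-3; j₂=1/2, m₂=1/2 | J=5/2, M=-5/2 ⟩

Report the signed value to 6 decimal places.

triangle: 1!·5!·0!/7! = 120/5040
(j±m)!: 0!·6!·1!·0!·0!·5! = 86400
prefactor² = (2J+1)·Δ·N² = 86400/7
  k=1: −1/(1!·0!·5!·0!·0!·0!) = -1/120
Σ = -1/120  ⇒  CG² = 86400/7·(-1/120)² = 6/7
CG = −√(6/7) = -0.925820

-0.925820  (= −√(6/7))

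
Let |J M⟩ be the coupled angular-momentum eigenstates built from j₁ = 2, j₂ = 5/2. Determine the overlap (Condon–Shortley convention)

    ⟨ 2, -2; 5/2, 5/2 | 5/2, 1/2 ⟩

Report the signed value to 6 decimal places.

+√(3/14) = +0.462910

triangle: 2!·2!·3!/8! = 24/40320
(j±m)!: 0!·4!·5!·0!·3!·2! = 34560
prefactor² = (2J+1)·Δ·N² = 864/7
  k=2: +1/(2!·0!·2!·3!·0!·0!) = 1/24
Σ = 1/24  ⇒  CG² = 864/7·1/24² = 3/14
CG = +√(3/14) = +0.462910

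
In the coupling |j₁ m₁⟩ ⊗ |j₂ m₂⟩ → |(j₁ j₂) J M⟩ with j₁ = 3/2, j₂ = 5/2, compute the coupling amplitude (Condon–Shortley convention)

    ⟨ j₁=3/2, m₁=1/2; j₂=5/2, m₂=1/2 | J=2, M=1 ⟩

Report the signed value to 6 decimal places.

j₁+j₂−J=2  J+j₁−j₂=1  J−j₁+j₂=3  j₁+j₂+J+1=7
(j₁±m₁, j₂±m₂, J±M) = (2,1,3,2,3,1)
P² = 12/7
sum k=0..1:
  [0] +1/12 = 1/12
  [1] −1/2 = -1/2
S = -5/12
C² = P²·S² = 25/84 ; C = -0.545545

-0.545545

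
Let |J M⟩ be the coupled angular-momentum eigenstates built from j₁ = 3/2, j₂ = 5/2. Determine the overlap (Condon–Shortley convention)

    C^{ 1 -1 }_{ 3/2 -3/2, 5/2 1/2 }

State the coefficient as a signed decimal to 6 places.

-0.223607  (= −√(1/20))

triangle: 3!*0!*2!/6! = 12/720
(j±m)!: 0!*3!*3!*2!*0!*2! = 144
prefactor² = (2J+1)*Δ*N² = 36/5
  k=3: −1/(3!*0!*0!*0!*0!*2!) = -1/12
Σ = -1/12  ⇒  CG² = 36/5*(-1/12)² = 1/20
CG = −√(1/20) = -0.223607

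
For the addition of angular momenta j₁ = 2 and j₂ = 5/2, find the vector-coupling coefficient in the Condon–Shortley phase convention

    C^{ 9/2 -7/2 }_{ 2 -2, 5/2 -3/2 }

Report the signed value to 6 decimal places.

√[10·0!4!5!/10! · 0!4!1!4!1!8!] = √(184320)
  +(−1)^0/∏(0,0,4,1,0,4)! = 1/576  (running 1/576)
⟨..|..⟩ = √(184320)·(1/576) = +0.745356

+0.745356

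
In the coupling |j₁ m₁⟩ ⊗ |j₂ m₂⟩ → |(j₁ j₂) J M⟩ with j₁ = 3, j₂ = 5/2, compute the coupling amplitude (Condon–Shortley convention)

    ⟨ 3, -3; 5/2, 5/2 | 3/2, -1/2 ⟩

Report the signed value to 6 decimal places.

+0.597614

triangle: 4!*2!*1!/8! = 48/40320
(j±m)!: 0!*6!*5!*0!*1!*2! = 172800
prefactor² = (2J+1)*Δ*N² = 5760/7
  k=4: +1/(4!*0!*2!*1!*0!*0!) = 1/48
Σ = 1/48  ⇒  CG² = 5760/7*1/48² = 5/14
CG = +√(5/14) = +0.597614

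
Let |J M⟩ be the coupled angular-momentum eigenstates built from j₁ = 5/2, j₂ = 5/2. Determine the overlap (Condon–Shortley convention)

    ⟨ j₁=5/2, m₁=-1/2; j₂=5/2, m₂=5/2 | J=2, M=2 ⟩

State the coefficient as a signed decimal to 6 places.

j₁+j₂−J=3  J+j₁−j₂=2  J−j₁+j₂=2  j₁+j₂+J+1=8
(j₁±m₁, j₂±m₂, J±M) = (2,3,5,0,4,0)
P² = 720/7
sum k=3..3:
  [3] −1/24 = -1/24
S = -1/24
C² = P²·S² = 5/28 ; C = -0.422577

−√(5/28) = -0.422577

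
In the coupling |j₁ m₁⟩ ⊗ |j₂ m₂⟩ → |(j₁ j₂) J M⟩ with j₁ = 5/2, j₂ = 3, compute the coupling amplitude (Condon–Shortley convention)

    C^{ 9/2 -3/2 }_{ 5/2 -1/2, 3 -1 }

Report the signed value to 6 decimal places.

+√(5/231) = +0.147122

triangle: 1!*4!*5!/11! = 2880/39916800
(j±m)!: 2!*3!*2!*4!*3!*6! = 2488320
prefactor² = (2J+1)*Δ*N² = 138240/77
  k=0: +1/(0!*1!*3!*2!*1!*3!) = 1/72
  k=1: −1/(1!*0!*2!*1!*2!*4!) = -1/96
Σ = 1/288  ⇒  CG² = 138240/77*1/288² = 5/231
CG = +√(5/231) = +0.147122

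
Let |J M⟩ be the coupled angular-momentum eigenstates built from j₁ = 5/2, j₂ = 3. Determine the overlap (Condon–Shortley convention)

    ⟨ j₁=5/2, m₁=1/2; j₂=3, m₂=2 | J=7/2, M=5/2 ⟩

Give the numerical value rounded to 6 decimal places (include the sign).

√[8·2!3!4!/10! · 3!2!5!1!6!1!] = √(4608/7)
  +(−1)^1/∏(1,1,1,4,2,0)! = -1/48  (running -1/48)
  +(−1)^2/∏(2,0,0,3,3,1)! = 1/72  (running -1/144)
⟨..|..⟩ = √(4608/7)·(-1/144) = -0.178174

−√(2/63) ≈ -0.178174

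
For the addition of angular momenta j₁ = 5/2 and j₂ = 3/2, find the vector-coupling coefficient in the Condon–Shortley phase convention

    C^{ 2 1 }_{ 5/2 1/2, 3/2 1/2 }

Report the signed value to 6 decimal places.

-0.545545

√[5·2!3!1!/7! · 3!2!2!1!3!1!] = √(12/7)
  +(−1)^1/∏(1,1,1,1,2,0)! = -1/2  (running -1/2)
  +(−1)^2/∏(2,0,0,0,3,1)! = 1/12  (running -5/12)
⟨..|..⟩ = √(12/7)·(-5/12) = -0.545545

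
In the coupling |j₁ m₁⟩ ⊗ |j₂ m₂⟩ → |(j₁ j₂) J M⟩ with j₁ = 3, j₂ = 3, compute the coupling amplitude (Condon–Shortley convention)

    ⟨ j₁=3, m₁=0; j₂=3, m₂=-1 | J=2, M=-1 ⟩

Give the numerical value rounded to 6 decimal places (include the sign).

√[5·4!2!2!/9! · 3!3!2!4!1!3!] = √(96/7)
  +(−1)^1/∏(1,3,2,1,0,1)! = -1/12  (running -1/12)
  +(−1)^2/∏(2,2,1,0,1,2)! = 1/8  (running 1/24)
⟨..|..⟩ = √(96/7)·(1/24) = +0.154303

+√(1/42) ≈ +0.154303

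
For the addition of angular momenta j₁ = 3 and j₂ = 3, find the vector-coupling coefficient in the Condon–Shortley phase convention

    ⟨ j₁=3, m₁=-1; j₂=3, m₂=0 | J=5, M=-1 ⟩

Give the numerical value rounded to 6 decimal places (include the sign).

-0.345033

triangle: 1!×5!×5!/12! = 14400/479001600
(j±m)!: 2!×4!×3!×3!×4!×6! = 29859840
prefactor² = (2J+1)×Δ×N² = 69120/7
  k=0: +1/(0!×1!×4!×3!×1!×2!) = 1/288
  k=1: −1/(1!×0!×3!×2!×2!×3!) = -1/144
Σ = -1/288  ⇒  CG² = 69120/7×(-1/288)² = 5/42
CG = −√(5/42) = -0.345033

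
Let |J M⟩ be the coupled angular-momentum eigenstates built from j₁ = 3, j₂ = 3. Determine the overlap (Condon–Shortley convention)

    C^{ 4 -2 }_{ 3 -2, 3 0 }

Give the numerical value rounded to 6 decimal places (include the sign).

j₁+j₂−J=2  J+j₁−j₂=4  J−j₁+j₂=4  j₁+j₂+J+1=11
(j₁±m₁, j₂±m₂, J±M) = (1,5,3,3,2,6)
P² = 124416/77
sum k=1..2:
  [1] −1/96 = -1/96
  [2] +1/72 = 1/72
S = 1/288
C² = P²·S² = 3/154 ; C = +0.139573

+0.139573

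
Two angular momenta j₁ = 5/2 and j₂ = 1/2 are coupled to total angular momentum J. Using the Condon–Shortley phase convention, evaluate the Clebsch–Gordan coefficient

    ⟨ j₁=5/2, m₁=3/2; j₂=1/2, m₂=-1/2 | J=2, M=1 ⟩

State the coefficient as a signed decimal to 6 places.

triangle: 1!*4!*0!/6! = 24/720
(j±m)!: 4!*1!*0!*1!*3!*1! = 144
prefactor² = (2J+1)*Δ*N² = 24
  k=0: +1/(0!*1!*1!*0!*3!*0!) = 1/6
Σ = 1/6  ⇒  CG² = 24*1/6² = 2/3
CG = +√(2/3) = +0.816497

+√(2/3) = +0.816497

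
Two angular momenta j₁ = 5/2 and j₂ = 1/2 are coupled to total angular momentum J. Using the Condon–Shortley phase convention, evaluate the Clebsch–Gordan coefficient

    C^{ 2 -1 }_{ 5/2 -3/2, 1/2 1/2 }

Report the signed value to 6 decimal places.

−√(2/3) ≈ -0.816497

√[5·1!4!0!/6! · 1!4!1!0!1!3!] = √(24)
  +(−1)^1/∏(1,0,3,0,1,0)! = -1/6  (running -1/6)
⟨..|..⟩ = √(24)·(-1/6) = -0.816497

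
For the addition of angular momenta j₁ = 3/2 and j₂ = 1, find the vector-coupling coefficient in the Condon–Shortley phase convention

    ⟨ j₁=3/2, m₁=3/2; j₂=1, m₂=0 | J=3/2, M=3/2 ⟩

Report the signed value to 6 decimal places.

+0.774597  (= +√(3/5))

√[4·1!2!1!/5! · 3!0!1!1!3!0!] = √(12/5)
  +(−1)^0/∏(0,1,0,1,2,0)! = 1/2  (running 1/2)
⟨..|..⟩ = √(12/5)·(1/2) = +0.774597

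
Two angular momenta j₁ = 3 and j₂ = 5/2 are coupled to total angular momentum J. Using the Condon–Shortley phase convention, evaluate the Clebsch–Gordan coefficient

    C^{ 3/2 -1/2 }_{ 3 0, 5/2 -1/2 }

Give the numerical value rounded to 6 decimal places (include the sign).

+0.338062

√[4·4!2!1!/8! · 3!3!2!3!1!2!] = √(144/35)
  +(−1)^1/∏(1,3,2,1,0,0)! = -1/12  (running -1/12)
  +(−1)^2/∏(2,2,1,0,1,1)! = 1/4  (running 1/6)
⟨..|..⟩ = √(144/35)·(1/6) = +0.338062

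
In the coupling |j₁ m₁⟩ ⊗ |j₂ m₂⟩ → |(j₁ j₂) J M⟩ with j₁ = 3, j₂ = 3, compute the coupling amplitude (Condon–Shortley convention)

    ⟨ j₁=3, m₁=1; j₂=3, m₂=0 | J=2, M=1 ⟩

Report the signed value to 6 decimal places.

+0.154303

j₁+j₂−J=4  J+j₁−j₂=2  J−j₁+j₂=2  j₁+j₂+J+1=9
(j₁±m₁, j₂±m₂, J±M) = (4,2,3,3,3,1)
P² = 96/7
sum k=1..2:
  [1] −1/12 = -1/12
  [2] +1/8 = 1/8
S = 1/24
C² = P²·S² = 1/42 ; C = +0.154303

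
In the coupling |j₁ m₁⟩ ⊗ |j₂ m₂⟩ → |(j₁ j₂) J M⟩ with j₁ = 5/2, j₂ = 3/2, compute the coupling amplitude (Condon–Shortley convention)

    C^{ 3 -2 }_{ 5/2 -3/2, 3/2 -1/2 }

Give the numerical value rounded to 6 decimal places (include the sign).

−√(1/12) = -0.288675

√[7·1!4!2!/8! · 1!4!1!2!1!5!] = √(48)
  +(−1)^0/∏(0,1,4,1,0,1)! = 1/24  (running 1/24)
  +(−1)^1/∏(1,0,3,0,1,2)! = -1/12  (running -1/24)
⟨..|..⟩ = √(48)·(-1/24) = -0.288675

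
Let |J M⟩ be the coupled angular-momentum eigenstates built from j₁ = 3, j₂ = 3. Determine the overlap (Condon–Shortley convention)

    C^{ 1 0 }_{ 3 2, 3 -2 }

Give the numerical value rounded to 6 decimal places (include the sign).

-0.377964  (= −√(1/7))

√[3·5!1!1!/8! · 5!1!1!5!1!1!] = √(900/7)
  +(−1)^0/∏(0,5,1,1,0,0)! = 1/120  (running 1/120)
  +(−1)^1/∏(1,4,0,0,1,1)! = -1/24  (running -1/30)
⟨..|..⟩ = √(900/7)·(-1/30) = -0.377964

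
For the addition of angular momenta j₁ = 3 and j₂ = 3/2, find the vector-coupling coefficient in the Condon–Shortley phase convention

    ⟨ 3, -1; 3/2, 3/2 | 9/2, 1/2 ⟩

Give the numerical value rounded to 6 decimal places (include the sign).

j₁+j₂−J=0  J+j₁−j₂=6  J−j₁+j₂=3  j₁+j₂+J+1=10
(j₁±m₁, j₂±m₂, J±M) = (2,4,3,0,5,4)
P² = 69120/7
sum k=0..0:
  [0] +1/288 = 1/288
S = 1/288
C² = P²·S² = 5/42 ; C = +0.345033

+0.345033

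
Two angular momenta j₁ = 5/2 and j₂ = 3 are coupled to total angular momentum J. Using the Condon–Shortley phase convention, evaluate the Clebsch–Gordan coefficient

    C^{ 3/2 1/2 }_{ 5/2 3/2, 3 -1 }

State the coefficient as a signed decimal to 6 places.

-0.483046

j₁+j₂−J=4  J+j₁−j₂=1  J−j₁+j₂=2  j₁+j₂+J+1=8
(j₁±m₁, j₂±m₂, J±M) = (4,1,2,4,2,1)
P² = 384/35
sum k=0..1:
  [0] +1/48 = 1/48
  [1] −1/6 = -1/6
S = -7/48
C² = P²·S² = 7/30 ; C = -0.483046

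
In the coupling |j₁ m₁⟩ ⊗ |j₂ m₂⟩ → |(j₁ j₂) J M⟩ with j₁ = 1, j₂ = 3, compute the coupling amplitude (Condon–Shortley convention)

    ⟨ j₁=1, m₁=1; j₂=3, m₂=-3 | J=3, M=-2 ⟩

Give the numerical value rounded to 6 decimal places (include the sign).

+√(1/4) ≈ +0.500000

triangle: 1!·1!·5!/8! = 120/40320
(j±m)!: 2!·0!·0!·6!·1!·5! = 172800
prefactor² = (2J+1)·Δ·N² = 3600
  k=0: +1/(0!·1!·0!·0!·1!·5!) = 1/120
Σ = 1/120  ⇒  CG² = 3600·1/120² = 1/4
CG = +√(1/4) = +0.500000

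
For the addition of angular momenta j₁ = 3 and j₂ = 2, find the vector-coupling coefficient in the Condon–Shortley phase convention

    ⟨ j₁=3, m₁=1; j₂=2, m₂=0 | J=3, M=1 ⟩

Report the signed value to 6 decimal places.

-0.387298

j₁+j₂−J=2  J+j₁−j₂=4  J−j₁+j₂=2  j₁+j₂+J+1=9
(j₁±m₁, j₂±m₂, J±M) = (4,2,2,2,4,2)
P² = 256/15
sum k=0..2:
  [0] +1/16 = 1/16
  [1] −1/6 = -1/6
  [2] +1/96 = 1/96
S = -3/32
C² = P²·S² = 3/20 ; C = -0.387298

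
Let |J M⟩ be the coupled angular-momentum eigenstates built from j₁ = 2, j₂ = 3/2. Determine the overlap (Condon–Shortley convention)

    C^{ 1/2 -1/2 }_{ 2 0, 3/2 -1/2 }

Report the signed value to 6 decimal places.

−√(1/5) = -0.447214

√[2·3!1!0!/5! · 2!2!1!2!0!1!] = √(4/5)
  +(−1)^1/∏(1,2,1,0,0,0)! = -1/2  (running -1/2)
⟨..|..⟩ = √(4/5)·(-1/2) = -0.447214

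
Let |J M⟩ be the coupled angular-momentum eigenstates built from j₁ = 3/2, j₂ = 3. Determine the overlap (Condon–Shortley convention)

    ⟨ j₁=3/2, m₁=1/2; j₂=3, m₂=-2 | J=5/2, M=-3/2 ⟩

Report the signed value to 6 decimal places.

+√(1/14) ≈ +0.267261

√[6·2!1!4!/8! · 2!1!1!5!1!4!] = √(288/7)
  +(−1)^0/∏(0,2,1,1,0,3)! = 1/12  (running 1/12)
  +(−1)^1/∏(1,1,0,0,1,4)! = -1/24  (running 1/24)
⟨..|..⟩ = √(288/7)·(1/24) = +0.267261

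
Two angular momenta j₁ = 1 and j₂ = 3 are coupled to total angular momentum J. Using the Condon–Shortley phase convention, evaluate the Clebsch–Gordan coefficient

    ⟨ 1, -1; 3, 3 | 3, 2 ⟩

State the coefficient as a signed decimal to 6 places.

-0.500000

j₁+j₂−J=1  J+j₁−j₂=1  J−j₁+j₂=5  j₁+j₂+J+1=8
(j₁±m₁, j₂±m₂, J±M) = (0,2,6,0,5,1)
P² = 3600
sum k=1..1:
  [1] −1/120 = -1/120
S = -1/120
C² = P²·S² = 1/4 ; C = -0.500000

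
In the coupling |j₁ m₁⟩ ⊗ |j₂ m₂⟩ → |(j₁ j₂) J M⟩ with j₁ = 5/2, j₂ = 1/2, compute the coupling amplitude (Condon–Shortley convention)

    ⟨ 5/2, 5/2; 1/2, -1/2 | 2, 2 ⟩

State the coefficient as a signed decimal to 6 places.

+√(5/6) ≈ +0.912871

j₁+j₂−J=1  J+j₁−j₂=4  J−j₁+j₂=0  j₁+j₂+J+1=6
(j₁±m₁, j₂±m₂, J±M) = (5,0,0,1,4,0)
P² = 480
sum k=0..0:
  [0] +1/24 = 1/24
S = 1/24
C² = P²·S² = 5/6 ; C = +0.912871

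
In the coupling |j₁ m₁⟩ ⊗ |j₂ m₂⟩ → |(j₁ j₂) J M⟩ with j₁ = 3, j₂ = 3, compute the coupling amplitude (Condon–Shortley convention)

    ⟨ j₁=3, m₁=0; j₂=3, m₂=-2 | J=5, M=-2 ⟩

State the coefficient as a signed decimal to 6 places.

+√(1/3) = +0.577350

j₁+j₂−J=1  J+j₁−j₂=5  J−j₁+j₂=5  j₁+j₂+J+1=12
(j₁±m₁, j₂±m₂, J±M) = (3,3,1,5,3,7)
P² = 43200
sum k=0..1:
  [0] +1/288 = 1/288
  [1] −1/1440 = -1/1440
S = 1/360
C² = P²·S² = 1/3 ; C = +0.577350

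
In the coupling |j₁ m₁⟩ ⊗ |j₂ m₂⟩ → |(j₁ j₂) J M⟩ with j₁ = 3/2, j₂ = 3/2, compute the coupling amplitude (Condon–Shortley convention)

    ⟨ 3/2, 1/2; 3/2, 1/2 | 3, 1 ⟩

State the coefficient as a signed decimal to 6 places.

√[7·0!3!3!/7! · 2!1!2!1!4!2!] = √(48/5)
  +(−1)^0/∏(0,0,1,2,2,1)! = 1/4  (running 1/4)
⟨..|..⟩ = √(48/5)·(1/4) = +0.774597

+√(3/5) = +0.774597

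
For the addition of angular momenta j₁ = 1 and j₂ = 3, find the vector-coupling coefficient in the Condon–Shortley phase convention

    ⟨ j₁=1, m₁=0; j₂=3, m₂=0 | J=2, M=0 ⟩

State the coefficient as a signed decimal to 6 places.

-0.654654  (= −√(3/7))

triangle: 2!·0!·4!/7! = 48/5040
(j±m)!: 1!·1!·3!·3!·2!·2! = 144
prefactor² = (2J+1)·Δ·N² = 48/7
  k=1: −1/(1!·1!·0!·2!·0!·2!) = -1/4
Σ = -1/4  ⇒  CG² = 48/7·(-1/4)² = 3/7
CG = −√(3/7) = -0.654654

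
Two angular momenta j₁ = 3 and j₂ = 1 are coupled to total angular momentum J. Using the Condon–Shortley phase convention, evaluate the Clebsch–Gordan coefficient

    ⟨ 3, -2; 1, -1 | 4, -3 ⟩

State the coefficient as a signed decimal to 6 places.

j₁+j₂−J=0  J+j₁−j₂=6  J−j₁+j₂=2  j₁+j₂+J+1=9
(j₁±m₁, j₂±m₂, J±M) = (1,5,0,2,1,7)
P² = 43200
sum k=0..0:
  [0] +1/240 = 1/240
S = 1/240
C² = P²·S² = 3/4 ; C = +0.866025

+√(3/4) = +0.866025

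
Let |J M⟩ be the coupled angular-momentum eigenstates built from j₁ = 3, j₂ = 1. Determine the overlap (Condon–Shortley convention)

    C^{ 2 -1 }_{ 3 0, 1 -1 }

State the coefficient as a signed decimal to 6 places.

+√(1/7) ≈ +0.377964

triangle: 2!·4!·0!/7! = 48/5040
(j±m)!: 3!·3!·0!·2!·1!·3! = 432
prefactor² = (2J+1)·Δ·N² = 144/7
  k=0: +1/(0!·2!·3!·0!·1!·0!) = 1/12
Σ = 1/12  ⇒  CG² = 144/7·1/12² = 1/7
CG = +√(1/7) = +0.377964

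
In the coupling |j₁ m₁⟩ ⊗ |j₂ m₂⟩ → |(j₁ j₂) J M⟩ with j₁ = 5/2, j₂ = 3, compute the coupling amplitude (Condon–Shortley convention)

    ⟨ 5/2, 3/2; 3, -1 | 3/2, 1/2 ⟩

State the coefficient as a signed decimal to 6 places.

j₁+j₂−J=4  J+j₁−j₂=1  J−j₁+j₂=2  j₁+j₂+J+1=8
(j₁±m₁, j₂±m₂, J±M) = (4,1,2,4,2,1)
P² = 384/35
sum k=0..1:
  [0] +1/48 = 1/48
  [1] −1/6 = -1/6
S = -7/48
C² = P²·S² = 7/30 ; C = -0.483046

−√(7/30) ≈ -0.483046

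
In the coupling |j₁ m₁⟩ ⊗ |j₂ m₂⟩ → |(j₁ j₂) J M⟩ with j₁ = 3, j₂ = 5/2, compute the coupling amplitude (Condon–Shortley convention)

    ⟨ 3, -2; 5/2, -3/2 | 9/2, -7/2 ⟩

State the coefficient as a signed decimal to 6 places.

√[10·1!5!4!/11! · 1!5!1!4!1!8!] = √(921600/11)
  +(−1)^0/∏(0,1,5,1,0,3)! = 1/720  (running 1/720)
  +(−1)^1/∏(1,0,4,0,1,4)! = -1/576  (running -1/2880)
⟨..|..⟩ = √(921600/11)·(-1/2880) = -0.100504

-0.100504  (= −√(1/99))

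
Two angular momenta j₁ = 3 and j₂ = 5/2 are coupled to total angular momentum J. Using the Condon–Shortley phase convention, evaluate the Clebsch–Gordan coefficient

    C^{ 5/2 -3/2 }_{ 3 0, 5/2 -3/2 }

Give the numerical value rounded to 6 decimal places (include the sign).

−√(7/30) = -0.483046

triangle: 3!*3!*2!/9! = 72/362880
(j±m)!: 3!*3!*1!*4!*1!*4! = 20736
prefactor² = (2J+1)*Δ*N² = 864/35
  k=0: +1/(0!*3!*3!*1!*0!*1!) = 1/36
  k=1: −1/(1!*2!*2!*0!*1!*2!) = -1/8
Σ = -7/72  ⇒  CG² = 864/35*(-7/72)² = 7/30
CG = −√(7/30) = -0.483046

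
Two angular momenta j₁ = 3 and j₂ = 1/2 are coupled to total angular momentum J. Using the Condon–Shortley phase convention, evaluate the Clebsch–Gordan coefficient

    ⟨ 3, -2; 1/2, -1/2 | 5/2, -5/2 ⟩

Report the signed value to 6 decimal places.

+√(1/7) = +0.377964

√[6·1!5!0!/7! · 1!5!0!1!0!5!] = √(14400/7)
  +(−1)^0/∏(0,1,5,0,0,0)! = 1/120  (running 1/120)
⟨..|..⟩ = √(14400/7)·(1/120) = +0.377964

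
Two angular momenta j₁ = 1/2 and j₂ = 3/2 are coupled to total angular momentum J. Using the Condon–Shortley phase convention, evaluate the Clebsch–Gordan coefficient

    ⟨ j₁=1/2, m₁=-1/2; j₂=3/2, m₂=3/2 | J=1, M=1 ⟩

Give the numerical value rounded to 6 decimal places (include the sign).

−√(3/4) = -0.866025

√[3·1!0!2!/4! · 0!1!3!0!2!0!] = √(3)
  +(−1)^1/∏(1,0,0,2,0,0)! = -1/2  (running -1/2)
⟨..|..⟩ = √(3)·(-1/2) = -0.866025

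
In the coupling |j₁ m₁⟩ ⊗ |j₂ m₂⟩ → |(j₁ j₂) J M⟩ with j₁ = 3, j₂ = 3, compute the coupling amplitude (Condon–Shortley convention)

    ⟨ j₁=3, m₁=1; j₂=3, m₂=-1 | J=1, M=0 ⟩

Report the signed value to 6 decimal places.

√[3·5!1!1!/8! · 4!2!2!4!1!1!] = √(144/7)
  +(−1)^1/∏(1,4,1,1,0,0)! = -1/24  (running -1/24)
  +(−1)^2/∏(2,3,0,0,1,1)! = 1/12  (running 1/24)
⟨..|..⟩ = √(144/7)·(1/24) = +0.188982

+0.188982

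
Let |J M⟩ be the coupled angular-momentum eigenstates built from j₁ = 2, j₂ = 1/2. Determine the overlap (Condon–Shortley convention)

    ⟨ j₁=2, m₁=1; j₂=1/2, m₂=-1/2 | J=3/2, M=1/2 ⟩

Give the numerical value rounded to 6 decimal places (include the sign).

+√(3/5) ≈ +0.774597

triangle: 1!*3!*0!/5! = 6/120
(j±m)!: 3!*1!*0!*1!*2!*1! = 12
prefactor² = (2J+1)*Δ*N² = 12/5
  k=0: +1/(0!*1!*1!*0!*2!*0!) = 1/2
Σ = 1/2  ⇒  CG² = 12/5*1/2² = 3/5
CG = +√(3/5) = +0.774597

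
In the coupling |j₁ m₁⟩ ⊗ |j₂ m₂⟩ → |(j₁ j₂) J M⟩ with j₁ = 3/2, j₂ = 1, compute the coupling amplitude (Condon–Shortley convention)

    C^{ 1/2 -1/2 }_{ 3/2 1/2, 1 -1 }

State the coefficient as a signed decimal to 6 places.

+√(1/6) = +0.408248

triangle: 2!×1!×0!/4! = 2/24
(j±m)!: 2!×1!×0!×2!×0!×1! = 4
prefactor² = (2J+1)×Δ×N² = 2/3
  k=0: +1/(0!×2!×1!×0!×0!×0!) = 1/2
Σ = 1/2  ⇒  CG² = 2/3×1/2² = 1/6
CG = +√(1/6) = +0.408248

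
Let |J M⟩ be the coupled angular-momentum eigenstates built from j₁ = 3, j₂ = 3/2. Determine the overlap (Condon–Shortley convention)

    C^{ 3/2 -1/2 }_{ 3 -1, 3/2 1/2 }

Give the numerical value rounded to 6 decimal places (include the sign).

+√(12/35) = +0.585540

√[4·3!3!0!/7! · 2!4!2!1!1!2!] = √(192/35)
  +(−1)^2/∏(2,1,2,0,1,0)! = 1/4  (running 1/4)
⟨..|..⟩ = √(192/35)·(1/4) = +0.585540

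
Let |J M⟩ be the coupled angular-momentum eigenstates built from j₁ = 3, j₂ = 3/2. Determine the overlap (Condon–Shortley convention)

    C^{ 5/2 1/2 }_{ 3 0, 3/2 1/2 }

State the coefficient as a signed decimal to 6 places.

-0.414039  (= −√(6/35))

√[6·2!4!1!/8! · 3!3!2!1!3!2!] = √(216/35)
  +(−1)^1/∏(1,1,2,1,2,0)! = -1/4  (running -1/4)
  +(−1)^2/∏(2,0,1,0,3,1)! = 1/12  (running -1/6)
⟨..|..⟩ = √(216/35)·(-1/6) = -0.414039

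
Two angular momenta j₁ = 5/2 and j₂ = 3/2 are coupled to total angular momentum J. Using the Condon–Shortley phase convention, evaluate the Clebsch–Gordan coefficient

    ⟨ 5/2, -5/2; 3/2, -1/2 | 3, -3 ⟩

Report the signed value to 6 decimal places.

triangle: 1!×4!×2!/8! = 48/40320
(j±m)!: 0!×5!×1!×2!×0!×6! = 172800
prefactor² = (2J+1)×Δ×N² = 1440
  k=1: −1/(1!×0!×4!×0!×0!×2!) = -1/48
Σ = -1/48  ⇒  CG² = 1440×(-1/48)² = 5/8
CG = −√(5/8) = -0.790569

-0.790569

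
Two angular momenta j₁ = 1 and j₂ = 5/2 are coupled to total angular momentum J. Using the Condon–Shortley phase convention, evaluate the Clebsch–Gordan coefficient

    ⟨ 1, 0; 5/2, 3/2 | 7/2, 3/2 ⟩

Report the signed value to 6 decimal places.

+√(10/21) ≈ +0.690066

√[8·0!2!5!/8! · 1!1!4!1!5!2!] = √(1920/7)
  +(−1)^0/∏(0,0,1,4,1,1)! = 1/24  (running 1/24)
⟨..|..⟩ = √(1920/7)·(1/24) = +0.690066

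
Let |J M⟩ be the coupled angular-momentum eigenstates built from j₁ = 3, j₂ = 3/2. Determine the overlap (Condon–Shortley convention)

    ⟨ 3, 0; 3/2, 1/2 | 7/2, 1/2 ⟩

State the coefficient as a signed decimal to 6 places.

triangle: 1!*5!*2!/9! = 240/362880
(j±m)!: 3!*3!*2!*1!*4!*3! = 10368
prefactor² = (2J+1)*Δ*N² = 384/7
  k=0: +1/(0!*1!*3!*2!*2!*0!) = 1/24
  k=1: −1/(1!*0!*2!*1!*3!*1!) = -1/12
Σ = -1/24  ⇒  CG² = 384/7*(-1/24)² = 2/21
CG = −√(2/21) = -0.308607

-0.308607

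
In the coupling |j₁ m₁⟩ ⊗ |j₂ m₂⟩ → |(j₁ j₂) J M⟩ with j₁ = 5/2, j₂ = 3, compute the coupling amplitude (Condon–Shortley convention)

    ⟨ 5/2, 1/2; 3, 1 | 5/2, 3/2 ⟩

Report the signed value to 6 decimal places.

j₁+j₂−J=3  J+j₁−j₂=2  J−j₁+j₂=3  j₁+j₂+J+1=9
(j₁±m₁, j₂±m₂, J±M) = (3,2,4,2,4,1)
P² = 576/35
sum k=1..2:
  [1] −1/12 = -1/12
  [2] +1/8 = 1/8
S = 1/24
C² = P²·S² = 1/35 ; C = +0.169031

+√(1/35) = +0.169031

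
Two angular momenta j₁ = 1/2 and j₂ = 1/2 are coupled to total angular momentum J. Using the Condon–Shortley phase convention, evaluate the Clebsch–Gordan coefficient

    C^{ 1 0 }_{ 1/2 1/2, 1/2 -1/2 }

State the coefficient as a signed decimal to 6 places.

+0.707107  (= +√(1/2))

triangle: 0!·1!·1!/3! = 1/6
(j±m)!: 1!·0!·0!·1!·1!·1! = 1
prefactor² = (2J+1)·Δ·N² = 1/2
  k=0: +1/(0!·0!·0!·0!·1!·1!) = 1
Σ = 1  ⇒  CG² = 1/2·1² = 1/2
CG = +√(1/2) = +0.707107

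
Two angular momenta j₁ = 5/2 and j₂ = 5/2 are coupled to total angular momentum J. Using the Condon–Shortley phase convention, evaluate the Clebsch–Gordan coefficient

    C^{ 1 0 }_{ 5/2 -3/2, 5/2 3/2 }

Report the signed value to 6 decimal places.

−√(9/70) ≈ -0.358569

√[3·4!1!1!/7! · 1!4!4!1!1!1!] = √(288/35)
  +(−1)^3/∏(3,1,1,1,0,0)! = -1/6  (running -1/6)
  +(−1)^4/∏(4,0,0,0,1,1)! = 1/24  (running -1/8)
⟨..|..⟩ = √(288/35)·(-1/8) = -0.358569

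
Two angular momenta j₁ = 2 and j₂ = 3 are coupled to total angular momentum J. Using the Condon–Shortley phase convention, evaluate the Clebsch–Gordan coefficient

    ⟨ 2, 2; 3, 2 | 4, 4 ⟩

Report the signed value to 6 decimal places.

+0.632456  (= +√(2/5))

√[9·1!3!5!/10! · 4!0!5!1!8!0!] = √(207360)
  +(−1)^0/∏(0,1,0,5,3,0)! = 1/720  (running 1/720)
⟨..|..⟩ = √(207360)·(1/720) = +0.632456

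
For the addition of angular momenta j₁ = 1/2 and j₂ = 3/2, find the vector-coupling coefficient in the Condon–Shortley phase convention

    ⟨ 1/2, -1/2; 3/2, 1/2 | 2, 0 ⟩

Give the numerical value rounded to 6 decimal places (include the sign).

+√(1/2) ≈ +0.707107

triangle: 0!·1!·3!/5! = 6/120
(j±m)!: 0!·1!·2!·1!·2!·2! = 8
prefactor² = (2J+1)·Δ·N² = 2
  k=0: +1/(0!·0!·1!·2!·0!·1!) = 1/2
Σ = 1/2  ⇒  CG² = 2·1/2² = 1/2
CG = +√(1/2) = +0.707107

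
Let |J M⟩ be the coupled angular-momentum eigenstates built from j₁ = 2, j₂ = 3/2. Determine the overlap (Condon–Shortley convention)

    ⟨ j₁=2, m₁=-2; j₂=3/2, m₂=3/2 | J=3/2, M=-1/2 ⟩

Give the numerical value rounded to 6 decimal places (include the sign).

triangle: 2!·2!·1!/6! = 4/720
(j±m)!: 0!·4!·3!·0!·1!·2! = 288
prefactor² = (2J+1)·Δ·N² = 32/5
  k=2: +1/(2!·0!·2!·1!·0!·0!) = 1/4
Σ = 1/4  ⇒  CG² = 32/5·1/4² = 2/5
CG = +√(2/5) = +0.632456

+0.632456  (= +√(2/5))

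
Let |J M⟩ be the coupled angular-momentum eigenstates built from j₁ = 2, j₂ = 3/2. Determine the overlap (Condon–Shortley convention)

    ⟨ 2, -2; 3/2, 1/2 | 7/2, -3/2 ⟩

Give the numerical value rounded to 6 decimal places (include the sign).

+0.377964

j₁+j₂−J=0  J+j₁−j₂=4  J−j₁+j₂=3  j₁+j₂+J+1=8
(j₁±m₁, j₂±m₂, J±M) = (0,4,2,1,2,5)
P² = 2304/7
sum k=0..0:
  [0] +1/48 = 1/48
S = 1/48
C² = P²·S² = 1/7 ; C = +0.377964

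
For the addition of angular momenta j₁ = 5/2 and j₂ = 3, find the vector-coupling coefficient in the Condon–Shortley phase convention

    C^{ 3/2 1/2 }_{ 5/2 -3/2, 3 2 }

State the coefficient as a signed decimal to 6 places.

√[4·4!1!2!/8! · 1!4!5!1!2!1!] = √(192/7)
  +(−1)^3/∏(3,1,1,2,0,0)! = -1/12  (running -1/12)
  +(−1)^4/∏(4,0,0,1,1,1)! = 1/24  (running -1/24)
⟨..|..⟩ = √(192/7)·(-1/24) = -0.218218

−√(1/21) ≈ -0.218218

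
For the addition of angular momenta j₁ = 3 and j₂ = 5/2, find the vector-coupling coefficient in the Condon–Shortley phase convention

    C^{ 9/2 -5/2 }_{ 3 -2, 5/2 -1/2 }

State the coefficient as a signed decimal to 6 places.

-0.497468

triangle: 1!·5!·4!/11! = 2880/39916800
(j±m)!: 1!·5!·2!·3!·2!·7! = 14515200
prefactor² = (2J+1)·Δ·N² = 115200/11
  k=0: +1/(0!·1!·5!·2!·0!·2!) = 1/480
  k=1: −1/(1!·0!·4!·1!·1!·3!) = -1/144
Σ = -7/1440  ⇒  CG² = 115200/11·(-7/1440)² = 49/198
CG = −√(49/198) = -0.497468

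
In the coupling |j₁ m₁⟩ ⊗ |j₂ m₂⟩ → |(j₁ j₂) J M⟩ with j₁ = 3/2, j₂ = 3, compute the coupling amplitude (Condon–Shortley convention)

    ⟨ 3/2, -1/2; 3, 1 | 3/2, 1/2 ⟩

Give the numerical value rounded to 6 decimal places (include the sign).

j₁+j₂−J=3  J+j₁−j₂=0  J−j₁+j₂=3  j₁+j₂+J+1=7
(j₁±m₁, j₂±m₂, J±M) = (1,2,4,2,2,1)
P² = 192/35
sum k=2..2:
  [2] +1/4 = 1/4
S = 1/4
C² = P²·S² = 12/35 ; C = +0.585540

+0.585540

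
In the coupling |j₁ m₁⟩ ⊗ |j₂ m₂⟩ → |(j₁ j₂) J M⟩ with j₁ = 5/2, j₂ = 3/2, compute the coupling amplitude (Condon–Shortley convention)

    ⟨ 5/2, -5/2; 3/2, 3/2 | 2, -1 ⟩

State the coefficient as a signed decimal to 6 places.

triangle: 2!×3!×1!/7! = 12/5040
(j±m)!: 0!×5!×3!×0!×1!×3! = 4320
prefactor² = (2J+1)×Δ×N² = 360/7
  k=2: +1/(2!×0!×3!×1!×0!×0!) = 1/12
Σ = 1/12  ⇒  CG² = 360/7×1/12² = 5/14
CG = +√(5/14) = +0.597614

+√(5/14) ≈ +0.597614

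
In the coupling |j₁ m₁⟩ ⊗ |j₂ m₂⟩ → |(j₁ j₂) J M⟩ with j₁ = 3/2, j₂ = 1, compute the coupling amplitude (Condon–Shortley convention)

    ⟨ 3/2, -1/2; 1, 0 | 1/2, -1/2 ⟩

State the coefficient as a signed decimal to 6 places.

-0.577350

√[2·2!1!0!/4! · 1!2!1!1!0!1!] = √(1/3)
  +(−1)^1/∏(1,1,1,0,0,0)! = -1  (running -1)
⟨..|..⟩ = √(1/3)·(-1) = -0.577350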